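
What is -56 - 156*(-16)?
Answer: 2440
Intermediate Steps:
-56 - 156*(-16) = -56 + 2496 = 2440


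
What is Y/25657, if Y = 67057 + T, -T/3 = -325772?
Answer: 1044373/25657 ≈ 40.705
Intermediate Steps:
T = 977316 (T = -3*(-325772) = 977316)
Y = 1044373 (Y = 67057 + 977316 = 1044373)
Y/25657 = 1044373/25657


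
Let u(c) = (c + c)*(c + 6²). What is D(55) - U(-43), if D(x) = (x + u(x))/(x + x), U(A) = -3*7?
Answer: 225/2 ≈ 112.50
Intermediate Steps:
U(A) = -21
u(c) = 2*c*(36 + c) (u(c) = (2*c)*(c + 36) = (2*c)*(36 + c) = 2*c*(36 + c))
D(x) = (x + 2*x*(36 + x))/(2*x) (D(x) = (x + 2*x*(36 + x))/(x + x) = (x + 2*x*(36 + x))/((2*x)) = (x + 2*x*(36 + x))*(1/(2*x)) = (x + 2*x*(36 + x))/(2*x))
D(55) - U(-43) = (73/2 + 55) - 1*(-21) = 183/2 + 21 = 225/2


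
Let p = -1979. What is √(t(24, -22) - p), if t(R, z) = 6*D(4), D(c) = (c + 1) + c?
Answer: √2033 ≈ 45.089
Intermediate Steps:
D(c) = 1 + 2*c (D(c) = (1 + c) + c = 1 + 2*c)
t(R, z) = 54 (t(R, z) = 6*(1 + 2*4) = 6*(1 + 8) = 6*9 = 54)
√(t(24, -22) - p) = √(54 - 1*(-1979)) = √(54 + 1979) = √2033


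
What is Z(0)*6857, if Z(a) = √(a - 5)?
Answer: 6857*I*√5 ≈ 15333.0*I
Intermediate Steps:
Z(a) = √(-5 + a)
Z(0)*6857 = √(-5 + 0)*6857 = √(-5)*6857 = (I*√5)*6857 = 6857*I*√5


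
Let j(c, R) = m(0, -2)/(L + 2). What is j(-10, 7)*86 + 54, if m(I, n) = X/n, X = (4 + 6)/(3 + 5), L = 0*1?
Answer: 217/8 ≈ 27.125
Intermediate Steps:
L = 0
X = 5/4 (X = 10/8 = 10*(1/8) = 5/4 ≈ 1.2500)
m(I, n) = 5/(4*n)
j(c, R) = -5/16 (j(c, R) = ((5/4)/(-2))/(0 + 2) = ((5/4)*(-1/2))/2 = (1/2)*(-5/8) = -5/16)
j(-10, 7)*86 + 54 = -5/16*86 + 54 = -215/8 + 54 = 217/8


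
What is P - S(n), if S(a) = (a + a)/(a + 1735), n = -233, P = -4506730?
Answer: -3384553997/751 ≈ -4.5067e+6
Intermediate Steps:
S(a) = 2*a/(1735 + a) (S(a) = (2*a)/(1735 + a) = 2*a/(1735 + a))
P - S(n) = -4506730 - 2*(-233)/(1735 - 233) = -4506730 - 2*(-233)/1502 = -4506730 - 1*(-233/751) = -4506730 + 233/751 = -3384553997/751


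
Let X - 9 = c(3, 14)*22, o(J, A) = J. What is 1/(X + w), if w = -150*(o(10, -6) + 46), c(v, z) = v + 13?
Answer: -1/8039 ≈ -0.00012439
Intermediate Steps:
c(v, z) = 13 + v
X = 361 (X = 9 + (13 + 3)*22 = 9 + 16*22 = 9 + 352 = 361)
w = -8400 (w = -150*(10 + 46) = -150*56 = -8400)
1/(X + w) = 1/(361 - 8400) = 1/(-8039) = -1/8039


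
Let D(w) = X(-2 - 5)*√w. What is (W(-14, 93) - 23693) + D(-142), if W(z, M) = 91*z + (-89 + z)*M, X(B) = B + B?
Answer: -34546 - 14*I*√142 ≈ -34546.0 - 166.83*I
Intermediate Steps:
X(B) = 2*B
D(w) = -14*√w (D(w) = (2*(-2 - 5))*√w = (2*(-7))*√w = -14*√w)
W(z, M) = 91*z + M*(-89 + z)
(W(-14, 93) - 23693) + D(-142) = ((-89*93 + 91*(-14) + 93*(-14)) - 23693) - 14*I*√142 = ((-8277 - 1274 - 1302) - 23693) - 14*I*√142 = (-10853 - 23693) - 14*I*√142 = -34546 - 14*I*√142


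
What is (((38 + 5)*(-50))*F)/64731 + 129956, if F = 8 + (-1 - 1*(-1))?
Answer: 8412164636/64731 ≈ 1.2996e+5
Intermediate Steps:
F = 8 (F = 8 + (-1 + 1) = 8 + 0 = 8)
(((38 + 5)*(-50))*F)/64731 + 129956 = (((38 + 5)*(-50))*8)/64731 + 129956 = ((43*(-50))*8)*(1/64731) + 129956 = -2150*8*(1/64731) + 129956 = -17200*1/64731 + 129956 = -17200/64731 + 129956 = 8412164636/64731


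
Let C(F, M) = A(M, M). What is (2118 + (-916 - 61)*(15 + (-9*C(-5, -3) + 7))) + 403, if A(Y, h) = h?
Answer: -45352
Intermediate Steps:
C(F, M) = M
(2118 + (-916 - 61)*(15 + (-9*C(-5, -3) + 7))) + 403 = (2118 + (-916 - 61)*(15 + (-9*(-3) + 7))) + 403 = (2118 - 977*(15 + (27 + 7))) + 403 = (2118 - 977*(15 + 34)) + 403 = (2118 - 977*49) + 403 = (2118 - 47873) + 403 = -45755 + 403 = -45352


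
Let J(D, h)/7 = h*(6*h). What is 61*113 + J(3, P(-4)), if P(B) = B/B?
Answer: 6935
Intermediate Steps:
P(B) = 1
J(D, h) = 42*h² (J(D, h) = 7*(h*(6*h)) = 7*(6*h²) = 42*h²)
61*113 + J(3, P(-4)) = 61*113 + 42*1² = 6893 + 42*1 = 6893 + 42 = 6935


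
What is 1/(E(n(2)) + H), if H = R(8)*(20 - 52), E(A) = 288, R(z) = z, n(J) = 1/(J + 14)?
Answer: 1/32 ≈ 0.031250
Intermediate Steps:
n(J) = 1/(14 + J)
H = -256 (H = 8*(20 - 52) = 8*(-32) = -256)
1/(E(n(2)) + H) = 1/(288 - 256) = 1/32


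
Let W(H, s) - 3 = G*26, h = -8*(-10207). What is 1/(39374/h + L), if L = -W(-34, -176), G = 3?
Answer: -40828/3287381 ≈ -0.012420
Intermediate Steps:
h = 81656
W(H, s) = 81 (W(H, s) = 3 + 3*26 = 3 + 78 = 81)
L = -81 (L = -1*81 = -81)
1/(39374/h + L) = 1/(39374/81656 - 81) = 1/(39374*(1/81656) - 81) = 1/(19687/40828 - 81) = 1/(-3287381/40828) = -40828/3287381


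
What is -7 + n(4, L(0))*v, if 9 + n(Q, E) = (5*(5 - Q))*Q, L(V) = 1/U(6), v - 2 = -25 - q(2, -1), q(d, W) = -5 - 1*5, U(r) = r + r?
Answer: -150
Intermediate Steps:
U(r) = 2*r
q(d, W) = -10 (q(d, W) = -5 - 5 = -10)
v = -13 (v = 2 + (-25 - 1*(-10)) = 2 + (-25 + 10) = 2 - 15 = -13)
L(V) = 1/12 (L(V) = 1/(2*6) = 1/12)
n(Q, E) = -9 + Q*(25 - 5*Q) (n(Q, E) = -9 + (5*(5 - Q))*Q = -9 + (25 - 5*Q)*Q = -9 + Q*(25 - 5*Q))
-7 + n(4, L(0))*v = -7 + (-9 - 5*4² + 25*4)*(-13) = -7 + (-9 - 5*16 + 100)*(-13) = -7 + (-9 - 80 + 100)*(-13) = -7 + 11*(-13) = -7 - 143 = -150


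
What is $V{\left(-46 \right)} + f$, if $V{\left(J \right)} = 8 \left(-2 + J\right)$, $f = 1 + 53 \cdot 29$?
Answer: $1154$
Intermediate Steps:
$f = 1538$ ($f = 1 + 1537 = 1538$)
$V{\left(J \right)} = -16 + 8 J$
$V{\left(-46 \right)} + f = \left(-16 + 8 \left(-46\right)\right) + 1538 = \left(-16 - 368\right) + 1538 = -384 + 1538 = 1154$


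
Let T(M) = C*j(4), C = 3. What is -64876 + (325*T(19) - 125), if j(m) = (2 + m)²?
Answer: -29901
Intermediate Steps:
T(M) = 108 (T(M) = 3*(2 + 4)² = 3*6² = 3*36 = 108)
-64876 + (325*T(19) - 125) = -64876 + (325*108 - 125) = -64876 + (35100 - 125) = -64876 + 34975 = -29901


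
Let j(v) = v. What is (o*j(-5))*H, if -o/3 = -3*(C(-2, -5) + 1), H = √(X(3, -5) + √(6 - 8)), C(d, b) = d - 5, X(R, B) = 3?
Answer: 270*√(3 + I*√2) ≈ 479.83 + 107.43*I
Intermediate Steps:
C(d, b) = -5 + d
H = √(3 + I*√2) (H = √(3 + √(6 - 8)) = √(3 + √(-2)) = √(3 + I*√2) ≈ 1.7772 + 0.39788*I)
o = -54 (o = -(-9)*((-5 - 2) + 1) = -(-9)*(-7 + 1) = -(-9)*(-6) = -3*18 = -54)
(o*j(-5))*H = (-54*(-5))*√(3 + I*√2) = 270*√(3 + I*√2)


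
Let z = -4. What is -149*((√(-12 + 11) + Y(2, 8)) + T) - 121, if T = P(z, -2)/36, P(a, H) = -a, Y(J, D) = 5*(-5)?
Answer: 32287/9 - 149*I ≈ 3587.4 - 149.0*I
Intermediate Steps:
Y(J, D) = -25
T = ⅑ (T = -1*(-4)/36 = 4*(1/36) = ⅑ ≈ 0.11111)
-149*((√(-12 + 11) + Y(2, 8)) + T) - 121 = -149*((√(-12 + 11) - 25) + ⅑) - 121 = -149*((√(-1) - 25) + ⅑) - 121 = -149*((I - 25) + ⅑) - 121 = -149*((-25 + I) + ⅑) - 121 = -149*(-224/9 + I) - 121 = (33376/9 - 149*I) - 121 = 32287/9 - 149*I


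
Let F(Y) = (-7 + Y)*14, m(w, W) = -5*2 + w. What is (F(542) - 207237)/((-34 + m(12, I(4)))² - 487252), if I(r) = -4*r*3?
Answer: 199747/486228 ≈ 0.41081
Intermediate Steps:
I(r) = -12*r
m(w, W) = -10 + w
F(Y) = -98 + 14*Y
(F(542) - 207237)/((-34 + m(12, I(4)))² - 487252) = ((-98 + 14*542) - 207237)/((-34 + (-10 + 12))² - 487252) = ((-98 + 7588) - 207237)/((-34 + 2)² - 487252) = (7490 - 207237)/((-32)² - 487252) = -199747/(1024 - 487252) = -199747/(-486228) = -199747*(-1/486228) = 199747/486228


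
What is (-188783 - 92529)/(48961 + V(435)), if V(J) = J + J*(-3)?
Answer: -281312/48091 ≈ -5.8496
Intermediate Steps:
V(J) = -2*J (V(J) = J - 3*J = -2*J)
(-188783 - 92529)/(48961 + V(435)) = (-188783 - 92529)/(48961 - 2*435) = -281312/(48961 - 870) = -281312/48091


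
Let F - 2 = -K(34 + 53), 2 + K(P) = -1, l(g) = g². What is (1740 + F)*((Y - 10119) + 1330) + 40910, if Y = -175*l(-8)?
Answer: -34839895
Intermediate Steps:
K(P) = -3 (K(P) = -2 - 1 = -3)
Y = -11200 (Y = -175*(-8)² = -175*64 = -11200)
F = 5 (F = 2 - 1*(-3) = 2 + 3 = 5)
(1740 + F)*((Y - 10119) + 1330) + 40910 = (1740 + 5)*((-11200 - 10119) + 1330) + 40910 = 1745*(-21319 + 1330) + 40910 = 1745*(-19989) + 40910 = -34880805 + 40910 = -34839895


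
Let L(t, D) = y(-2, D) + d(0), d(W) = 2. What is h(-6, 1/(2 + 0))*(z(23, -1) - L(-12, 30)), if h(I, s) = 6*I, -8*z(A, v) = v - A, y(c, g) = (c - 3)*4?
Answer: -756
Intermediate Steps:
y(c, g) = -12 + 4*c (y(c, g) = (-3 + c)*4 = -12 + 4*c)
z(A, v) = -v/8 + A/8 (z(A, v) = -(v - A)/8 = -v/8 + A/8)
L(t, D) = -18 (L(t, D) = (-12 + 4*(-2)) + 2 = (-12 - 8) + 2 = -20 + 2 = -18)
h(-6, 1/(2 + 0))*(z(23, -1) - L(-12, 30)) = (6*(-6))*((-⅛*(-1) + (⅛)*23) - 1*(-18)) = -36*((⅛ + 23/8) + 18) = -36*(3 + 18) = -36*21 = -756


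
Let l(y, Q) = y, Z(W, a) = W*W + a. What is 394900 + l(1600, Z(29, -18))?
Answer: 396500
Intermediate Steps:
Z(W, a) = a + W² (Z(W, a) = W² + a = a + W²)
394900 + l(1600, Z(29, -18)) = 394900 + 1600 = 396500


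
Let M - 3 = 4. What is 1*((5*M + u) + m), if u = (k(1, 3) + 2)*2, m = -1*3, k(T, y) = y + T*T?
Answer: 44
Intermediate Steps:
k(T, y) = y + T²
M = 7 (M = 3 + 4 = 7)
m = -3
u = 12 (u = ((3 + 1²) + 2)*2 = ((3 + 1) + 2)*2 = (4 + 2)*2 = 6*2 = 12)
1*((5*M + u) + m) = 1*((5*7 + 12) - 3) = 1*((35 + 12) - 3) = 1*(47 - 3) = 1*44 = 44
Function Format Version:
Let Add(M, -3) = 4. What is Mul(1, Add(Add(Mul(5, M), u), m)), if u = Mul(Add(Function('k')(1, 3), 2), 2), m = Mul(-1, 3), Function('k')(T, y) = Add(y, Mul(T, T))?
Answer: 44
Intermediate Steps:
Function('k')(T, y) = Add(y, Pow(T, 2))
M = 7 (M = Add(3, 4) = 7)
m = -3
u = 12 (u = Mul(Add(Add(3, Pow(1, 2)), 2), 2) = Mul(Add(Add(3, 1), 2), 2) = Mul(Add(4, 2), 2) = Mul(6, 2) = 12)
Mul(1, Add(Add(Mul(5, M), u), m)) = Mul(1, Add(Add(Mul(5, 7), 12), -3)) = Mul(1, Add(Add(35, 12), -3)) = Mul(1, Add(47, -3)) = Mul(1, 44) = 44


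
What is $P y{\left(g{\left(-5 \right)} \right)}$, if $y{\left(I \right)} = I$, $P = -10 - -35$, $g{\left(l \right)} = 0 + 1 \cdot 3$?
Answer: $75$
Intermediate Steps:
$g{\left(l \right)} = 3$ ($g{\left(l \right)} = 0 + 3 = 3$)
$P = 25$ ($P = -10 + 35 = 25$)
$P y{\left(g{\left(-5 \right)} \right)} = 25 \cdot 3 = 75$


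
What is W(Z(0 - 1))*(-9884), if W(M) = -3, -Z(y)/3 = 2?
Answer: 29652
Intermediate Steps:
Z(y) = -6 (Z(y) = -3*2 = -6)
W(Z(0 - 1))*(-9884) = -3*(-9884) = 29652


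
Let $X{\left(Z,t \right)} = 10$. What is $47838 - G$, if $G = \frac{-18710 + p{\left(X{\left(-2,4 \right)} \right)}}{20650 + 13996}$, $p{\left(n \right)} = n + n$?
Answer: $\frac{828707019}{17323} \approx 47839.0$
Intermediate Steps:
$p{\left(n \right)} = 2 n$
$G = - \frac{9345}{17323}$ ($G = \frac{-18710 + 2 \cdot 10}{20650 + 13996} = \frac{-18710 + 20}{34646} = \left(-18690\right) \frac{1}{34646} = - \frac{9345}{17323} \approx -0.53946$)
$47838 - G = 47838 - - \frac{9345}{17323} = 47838 + \frac{9345}{17323} = \frac{828707019}{17323}$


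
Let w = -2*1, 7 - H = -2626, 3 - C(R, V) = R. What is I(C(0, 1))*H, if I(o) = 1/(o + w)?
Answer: 2633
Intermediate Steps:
C(R, V) = 3 - R
H = 2633 (H = 7 - 1*(-2626) = 7 + 2626 = 2633)
w = -2
I(o) = 1/(-2 + o) (I(o) = 1/(o - 2) = 1/(-2 + o))
I(C(0, 1))*H = 2633/(-2 + (3 - 1*0)) = 2633/(-2 + (3 + 0)) = 2633/(-2 + 3) = 2633/1 = 1*2633 = 2633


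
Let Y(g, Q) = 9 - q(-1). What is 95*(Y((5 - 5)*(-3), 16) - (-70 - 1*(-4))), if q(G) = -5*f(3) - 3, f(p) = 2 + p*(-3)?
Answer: 4085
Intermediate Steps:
f(p) = 2 - 3*p
q(G) = 32 (q(G) = -5*(2 - 3*3) - 3 = -5*(2 - 9) - 3 = -5*(-7) - 3 = 35 - 3 = 32)
Y(g, Q) = -23 (Y(g, Q) = 9 - 1*32 = 9 - 32 = -23)
95*(Y((5 - 5)*(-3), 16) - (-70 - 1*(-4))) = 95*(-23 - (-70 - 1*(-4))) = 95*(-23 - (-70 + 4)) = 95*(-23 - 1*(-66)) = 95*(-23 + 66) = 95*43 = 4085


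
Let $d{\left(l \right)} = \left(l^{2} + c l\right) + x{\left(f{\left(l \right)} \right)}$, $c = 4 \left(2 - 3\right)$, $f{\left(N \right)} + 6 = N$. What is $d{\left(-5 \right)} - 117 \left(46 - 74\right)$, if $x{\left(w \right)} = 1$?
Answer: $3322$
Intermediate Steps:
$f{\left(N \right)} = -6 + N$
$c = -4$ ($c = 4 \left(-1\right) = -4$)
$d{\left(l \right)} = 1 + l^{2} - 4 l$ ($d{\left(l \right)} = \left(l^{2} - 4 l\right) + 1 = 1 + l^{2} - 4 l$)
$d{\left(-5 \right)} - 117 \left(46 - 74\right) = \left(1 + \left(-5\right)^{2} - -20\right) - 117 \left(46 - 74\right) = \left(1 + 25 + 20\right) - -3276 = 46 + 3276 = 3322$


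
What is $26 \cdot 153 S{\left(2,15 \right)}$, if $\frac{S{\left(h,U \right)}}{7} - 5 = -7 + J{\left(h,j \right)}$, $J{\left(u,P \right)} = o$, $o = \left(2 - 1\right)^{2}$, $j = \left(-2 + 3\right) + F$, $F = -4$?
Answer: $-27846$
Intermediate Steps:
$j = -3$ ($j = \left(-2 + 3\right) - 4 = 1 - 4 = -3$)
$o = 1$ ($o = 1^{2} = 1$)
$J{\left(u,P \right)} = 1$
$S{\left(h,U \right)} = -7$ ($S{\left(h,U \right)} = 35 + 7 \left(-7 + 1\right) = 35 + 7 \left(-6\right) = 35 - 42 = -7$)
$26 \cdot 153 S{\left(2,15 \right)} = 26 \cdot 153 \left(-7\right) = 3978 \left(-7\right) = -27846$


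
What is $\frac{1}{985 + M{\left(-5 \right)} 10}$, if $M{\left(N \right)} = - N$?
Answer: $\frac{1}{1035} \approx 0.00096618$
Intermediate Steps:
$\frac{1}{985 + M{\left(-5 \right)} 10} = \frac{1}{985 + \left(-1\right) \left(-5\right) 10} = \frac{1}{985 + 5 \cdot 10} = \frac{1}{985 + 50} = \frac{1}{1035}$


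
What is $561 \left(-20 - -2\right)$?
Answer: $-10098$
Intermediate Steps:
$561 \left(-20 - -2\right) = 561 \left(-20 + 2\right) = 561 \left(-18\right) = -10098$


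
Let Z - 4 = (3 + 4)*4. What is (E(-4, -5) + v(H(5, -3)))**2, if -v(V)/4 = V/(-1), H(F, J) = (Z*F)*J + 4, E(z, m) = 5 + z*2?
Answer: 3636649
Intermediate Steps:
Z = 32 (Z = 4 + (3 + 4)*4 = 4 + 7*4 = 4 + 28 = 32)
E(z, m) = 5 + 2*z
H(F, J) = 4 + 32*F*J (H(F, J) = (32*F)*J + 4 = 32*F*J + 4 = 4 + 32*F*J)
v(V) = 4*V (v(V) = -4*V/(-1) = -4*V*(-1) = -(-4)*V = 4*V)
(E(-4, -5) + v(H(5, -3)))**2 = ((5 + 2*(-4)) + 4*(4 + 32*5*(-3)))**2 = ((5 - 8) + 4*(4 - 480))**2 = (-3 + 4*(-476))**2 = (-3 - 1904)**2 = (-1907)**2 = 3636649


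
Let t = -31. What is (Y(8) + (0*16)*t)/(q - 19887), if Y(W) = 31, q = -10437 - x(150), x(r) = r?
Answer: -31/30474 ≈ -0.0010173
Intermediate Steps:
q = -10587 (q = -10437 - 1*150 = -10437 - 150 = -10587)
(Y(8) + (0*16)*t)/(q - 19887) = (31 + (0*16)*(-31))/(-10587 - 19887) = (31 + 0*(-31))/(-30474) = (31 + 0)*(-1/30474) = 31*(-1/30474) = -31/30474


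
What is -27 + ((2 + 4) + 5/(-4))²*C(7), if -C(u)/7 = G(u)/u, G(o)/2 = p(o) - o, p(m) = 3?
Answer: 307/2 ≈ 153.50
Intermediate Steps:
G(o) = 6 - 2*o (G(o) = 2*(3 - o) = 6 - 2*o)
C(u) = -7*(6 - 2*u)/u
-27 + ((2 + 4) + 5/(-4))²*C(7) = -27 + ((2 + 4) + 5/(-4))²*(14 - 42/7) = -27 + (6 + 5*(-¼))²*(14 - 42*⅐) = -27 + (6 - 5/4)²*(14 - 6) = -27 + (19/4)²*8 = -27 + (361/16)*8 = -27 + 361/2 = 307/2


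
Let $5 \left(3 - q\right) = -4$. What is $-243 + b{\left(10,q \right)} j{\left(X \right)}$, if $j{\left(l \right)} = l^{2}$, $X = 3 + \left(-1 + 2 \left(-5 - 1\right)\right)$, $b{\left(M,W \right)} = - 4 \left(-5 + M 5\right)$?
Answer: $-18243$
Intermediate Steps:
$q = \frac{19}{5}$ ($q = 3 - - \frac{4}{5} = 3 + \frac{4}{5} = \frac{19}{5} \approx 3.8$)
$b{\left(M,W \right)} = 20 - 20 M$ ($b{\left(M,W \right)} = - 4 \left(-5 + 5 M\right) = 20 - 20 M$)
$X = -10$ ($X = 3 + \left(-1 + 2 \left(-6\right)\right) = 3 - 13 = -10$)
$-243 + b{\left(10,q \right)} j{\left(X \right)} = -243 + \left(20 - 200\right) \left(-10\right)^{2} = -243 + \left(20 - 200\right) 100 = -243 - 18000 = -18243$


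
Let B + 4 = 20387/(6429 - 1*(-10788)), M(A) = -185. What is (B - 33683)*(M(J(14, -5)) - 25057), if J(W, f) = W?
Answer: 4879856574488/5739 ≈ 8.5030e+8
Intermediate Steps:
B = -48481/17217 (B = -4 + 20387/(6429 - 1*(-10788)) = -4 + 20387/(6429 + 10788) = -4 + 20387/17217 = -48481/17217 ≈ -2.8159)
(B - 33683)*(M(J(14, -5)) - 25057) = (-48481/17217 - 33683)*(-185 - 25057) = -579968692/17217*(-25242) = 4879856574488/5739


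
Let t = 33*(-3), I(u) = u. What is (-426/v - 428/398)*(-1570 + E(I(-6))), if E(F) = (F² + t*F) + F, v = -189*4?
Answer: 6070955/12537 ≈ 484.24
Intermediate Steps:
v = -756
t = -99
E(F) = F² - 98*F (E(F) = (F² - 99*F) + F = F² - 98*F)
(-426/v - 428/398)*(-1570 + E(I(-6))) = (-426/(-756) - 428/398)*(-1570 - 6*(-98 - 6)) = (-426*(-1/756) - 428*1/398)*(-1570 - 6*(-104)) = (71/126 - 214/199)*(-1570 + 624) = -12835/25074*(-946) = 6070955/12537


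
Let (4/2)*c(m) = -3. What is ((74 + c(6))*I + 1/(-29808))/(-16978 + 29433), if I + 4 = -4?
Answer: -17288641/371258640 ≈ -0.046568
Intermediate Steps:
I = -8 (I = -4 - 4 = -8)
c(m) = -3/2 (c(m) = (½)*(-3) = -3/2)
((74 + c(6))*I + 1/(-29808))/(-16978 + 29433) = ((74 - 3/2)*(-8) + 1/(-29808))/(-16978 + 29433) = ((145/2)*(-8) - 1/29808)/12455 = (-580 - 1/29808)*(1/12455) = -17288641/29808*1/12455 = -17288641/371258640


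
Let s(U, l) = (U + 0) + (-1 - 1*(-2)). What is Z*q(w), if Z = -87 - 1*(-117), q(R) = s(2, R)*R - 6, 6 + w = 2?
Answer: -540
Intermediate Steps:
w = -4 (w = -6 + 2 = -4)
s(U, l) = 1 + U (s(U, l) = U + (-1 + 2) = U + 1 = 1 + U)
q(R) = -6 + 3*R (q(R) = (1 + 2)*R - 6 = 3*R - 6 = -6 + 3*R)
Z = 30 (Z = -87 + 117 = 30)
Z*q(w) = 30*(-6 + 3*(-4)) = 30*(-6 - 12) = 30*(-18) = -540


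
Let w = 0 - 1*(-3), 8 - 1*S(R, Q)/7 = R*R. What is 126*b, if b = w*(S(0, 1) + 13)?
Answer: 26082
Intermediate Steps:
S(R, Q) = 56 - 7*R² (S(R, Q) = 56 - 7*R*R = 56 - 7*R²)
w = 3 (w = 0 + 3 = 3)
b = 207 (b = 3*((56 - 7*0²) + 13) = 3*((56 - 7*0) + 13) = 3*((56 + 0) + 13) = 3*(56 + 13) = 3*69 = 207)
126*b = 126*207 = 26082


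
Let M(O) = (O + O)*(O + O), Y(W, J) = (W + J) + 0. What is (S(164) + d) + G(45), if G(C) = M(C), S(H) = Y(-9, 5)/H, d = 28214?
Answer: 1488873/41 ≈ 36314.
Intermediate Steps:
Y(W, J) = J + W (Y(W, J) = (J + W) + 0 = J + W)
S(H) = -4/H (S(H) = (5 - 9)/H = -4/H)
M(O) = 4*O**2 (M(O) = (2*O)*(2*O) = 4*O**2)
G(C) = 4*C**2
(S(164) + d) + G(45) = (-4/164 + 28214) + 4*45**2 = (-4*1/164 + 28214) + 4*2025 = (-1/41 + 28214) + 8100 = 1156773/41 + 8100 = 1488873/41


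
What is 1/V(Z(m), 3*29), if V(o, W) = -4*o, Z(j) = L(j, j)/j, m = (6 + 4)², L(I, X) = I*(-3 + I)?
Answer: -1/388 ≈ -0.0025773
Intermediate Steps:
m = 100 (m = 10² = 100)
Z(j) = -3 + j (Z(j) = (j*(-3 + j))/j = -3 + j)
1/V(Z(m), 3*29) = 1/(-4*(-3 + 100)) = 1/(-4*97) = 1/(-388) = -1/388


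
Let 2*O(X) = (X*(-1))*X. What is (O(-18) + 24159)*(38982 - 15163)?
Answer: 571584543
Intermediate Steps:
O(X) = -X²/2 (O(X) = ((X*(-1))*X)/2 = ((-X)*X)/2 = (-X²)/2 = -X²/2)
(O(-18) + 24159)*(38982 - 15163) = (-½*(-18)² + 24159)*(38982 - 15163) = (-½*324 + 24159)*23819 = (-162 + 24159)*23819 = 23997*23819 = 571584543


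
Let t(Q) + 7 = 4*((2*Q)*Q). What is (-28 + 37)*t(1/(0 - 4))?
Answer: -117/2 ≈ -58.500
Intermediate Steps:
t(Q) = -7 + 8*Q**2 (t(Q) = -7 + 4*((2*Q)*Q) = -7 + 4*(2*Q**2) = -7 + 8*Q**2)
(-28 + 37)*t(1/(0 - 4)) = (-28 + 37)*(-7 + 8*(1/(0 - 4))**2) = 9*(-7 + 8*(1/(-4))**2) = 9*(-7 + 8*(-1/4)**2) = 9*(-7 + 8*(1/16)) = 9*(-7 + 1/2) = 9*(-13/2) = -117/2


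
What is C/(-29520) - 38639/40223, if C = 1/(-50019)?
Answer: -57052835802097/59391708276240 ≈ -0.96062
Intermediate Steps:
C = -1/50019 ≈ -1.9992e-5
C/(-29520) - 38639/40223 = -1/50019/(-29520) - 38639/40223 = -1/50019*(-1/29520) - 38639*1/40223 = 1/1476560880 - 38639/40223 = -57052835802097/59391708276240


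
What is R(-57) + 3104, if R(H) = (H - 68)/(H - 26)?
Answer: 257757/83 ≈ 3105.5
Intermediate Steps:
R(H) = (-68 + H)/(-26 + H)
R(-57) + 3104 = (-68 - 57)/(-26 - 57) + 3104 = -125/(-83) + 3104 = -1/83*(-125) + 3104 = 125/83 + 3104 = 257757/83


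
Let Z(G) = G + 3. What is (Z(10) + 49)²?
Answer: 3844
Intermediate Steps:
Z(G) = 3 + G
(Z(10) + 49)² = ((3 + 10) + 49)² = (13 + 49)² = 62² = 3844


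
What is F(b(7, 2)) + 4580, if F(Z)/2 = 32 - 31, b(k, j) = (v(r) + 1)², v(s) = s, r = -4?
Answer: 4582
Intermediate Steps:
b(k, j) = 9 (b(k, j) = (-4 + 1)² = (-3)² = 9)
F(Z) = 2 (F(Z) = 2*(32 - 31) = 2*1 = 2)
F(b(7, 2)) + 4580 = 2 + 4580 = 4582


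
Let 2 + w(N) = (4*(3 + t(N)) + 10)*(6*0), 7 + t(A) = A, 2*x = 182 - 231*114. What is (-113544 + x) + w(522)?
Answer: -126622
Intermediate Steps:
x = -13076 (x = (182 - 231*114)/2 = (182 - 26334)/2 = (½)*(-26152) = -13076)
t(A) = -7 + A
w(N) = -2 (w(N) = -2 + (4*(3 + (-7 + N)) + 10)*(6*0) = -2 + (4*(-4 + N) + 10)*0 = -2 + ((-16 + 4*N) + 10)*0 = -2 + (-6 + 4*N)*0 = -2 + 0 = -2)
(-113544 + x) + w(522) = (-113544 - 13076) - 2 = -126620 - 2 = -126622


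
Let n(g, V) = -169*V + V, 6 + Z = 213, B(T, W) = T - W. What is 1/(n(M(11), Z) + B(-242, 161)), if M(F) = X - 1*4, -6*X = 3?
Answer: -1/35179 ≈ -2.8426e-5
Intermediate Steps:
X = -½ (X = -⅙*3 = -½ ≈ -0.50000)
M(F) = -9/2 (M(F) = -½ - 1*4 = -½ - 4 = -9/2)
Z = 207 (Z = -6 + 213 = 207)
n(g, V) = -168*V
1/(n(M(11), Z) + B(-242, 161)) = 1/(-168*207 + (-242 - 1*161)) = 1/(-34776 + (-242 - 161)) = 1/(-34776 - 403) = 1/(-35179) = -1/35179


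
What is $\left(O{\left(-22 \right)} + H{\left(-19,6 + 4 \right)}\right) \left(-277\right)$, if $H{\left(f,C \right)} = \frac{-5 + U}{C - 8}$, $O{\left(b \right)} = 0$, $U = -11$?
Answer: $2216$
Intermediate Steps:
$H{\left(f,C \right)} = - \frac{16}{-8 + C}$ ($H{\left(f,C \right)} = \frac{-5 - 11}{C - 8} = - \frac{16}{-8 + C}$)
$\left(O{\left(-22 \right)} + H{\left(-19,6 + 4 \right)}\right) \left(-277\right) = \left(0 - \frac{16}{-8 + \left(6 + 4\right)}\right) \left(-277\right) = \left(0 - \frac{16}{-8 + 10}\right) \left(-277\right) = \left(0 - \frac{16}{2}\right) \left(-277\right) = \left(0 - 8\right) \left(-277\right) = \left(-8\right) \left(-277\right) = 2216$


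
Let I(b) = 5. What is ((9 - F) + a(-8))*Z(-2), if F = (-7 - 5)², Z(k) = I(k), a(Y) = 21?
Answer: -570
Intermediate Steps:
Z(k) = 5
F = 144 (F = (-12)² = 144)
((9 - F) + a(-8))*Z(-2) = ((9 - 1*144) + 21)*5 = ((9 - 144) + 21)*5 = (-135 + 21)*5 = -114*5 = -570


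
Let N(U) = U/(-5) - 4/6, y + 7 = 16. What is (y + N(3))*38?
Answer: 4408/15 ≈ 293.87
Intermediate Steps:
y = 9 (y = -7 + 16 = 9)
N(U) = -⅔ - U/5 (N(U) = U*(-⅕) - 4*⅙ = -U/5 - ⅔ = -⅔ - U/5)
(y + N(3))*38 = (9 + (-⅔ - ⅕*3))*38 = (9 + (-⅔ - ⅗))*38 = (9 - 19/15)*38 = (116/15)*38 = 4408/15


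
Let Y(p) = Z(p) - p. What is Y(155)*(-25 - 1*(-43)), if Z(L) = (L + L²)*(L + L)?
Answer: 134921610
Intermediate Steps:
Z(L) = 2*L*(L + L²) (Z(L) = (L + L²)*(2*L) = 2*L*(L + L²))
Y(p) = -p + 2*p²*(1 + p) (Y(p) = 2*p²*(1 + p) - p = -p + 2*p²*(1 + p))
Y(155)*(-25 - 1*(-43)) = (155*(-1 + 2*155*(1 + 155)))*(-25 - 1*(-43)) = (155*(-1 + 2*155*156))*(-25 + 43) = (155*(-1 + 48360))*18 = (155*48359)*18 = 7495645*18 = 134921610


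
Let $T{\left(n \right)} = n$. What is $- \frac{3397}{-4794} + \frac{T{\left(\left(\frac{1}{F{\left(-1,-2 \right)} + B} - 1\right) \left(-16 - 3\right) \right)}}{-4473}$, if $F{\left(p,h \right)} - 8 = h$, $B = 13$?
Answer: $\frac{1678721}{2382618} \approx 0.70457$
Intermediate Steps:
$F{\left(p,h \right)} = 8 + h$
$- \frac{3397}{-4794} + \frac{T{\left(\left(\frac{1}{F{\left(-1,-2 \right)} + B} - 1\right) \left(-16 - 3\right) \right)}}{-4473} = - \frac{3397}{-4794} + \frac{\left(\frac{1}{\left(8 - 2\right) + 13} - 1\right) \left(-16 - 3\right)}{-4473} = \left(-3397\right) \left(- \frac{1}{4794}\right) + \left(\frac{1}{6 + 13} - 1\right) \left(-19\right) \left(- \frac{1}{4473}\right) = \frac{3397}{4794} + \left(\frac{1}{19} - 1\right) \left(-19\right) \left(- \frac{1}{4473}\right) = \frac{3397}{4794} + \left(- \frac{18}{19}\right) \left(-19\right) \left(- \frac{1}{4473}\right) = \frac{3397}{4794} + 18 \left(- \frac{1}{4473}\right) = \frac{3397}{4794} - \frac{2}{497} = \frac{1678721}{2382618}$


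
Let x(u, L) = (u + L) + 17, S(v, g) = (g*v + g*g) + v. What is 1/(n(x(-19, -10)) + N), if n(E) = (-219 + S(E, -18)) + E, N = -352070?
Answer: -1/351773 ≈ -2.8427e-6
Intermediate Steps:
S(v, g) = v + g² + g*v (S(v, g) = (g*v + g²) + v = (g² + g*v) + v = v + g² + g*v)
x(u, L) = 17 + L + u (x(u, L) = (L + u) + 17 = 17 + L + u)
n(E) = 105 - 16*E (n(E) = (-219 + (E + (-18)² - 18*E)) + E = (-219 + (E + 324 - 18*E)) + E = (-219 + (324 - 17*E)) + E = (105 - 17*E) + E = 105 - 16*E)
1/(n(x(-19, -10)) + N) = 1/((105 - 16*(17 - 10 - 19)) - 352070) = 1/((105 - 16*(-12)) - 352070) = 1/((105 + 192) - 352070) = 1/(297 - 352070) = 1/(-351773) = -1/351773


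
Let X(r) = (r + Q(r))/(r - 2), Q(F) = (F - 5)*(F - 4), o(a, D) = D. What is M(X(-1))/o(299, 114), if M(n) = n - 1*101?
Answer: -166/171 ≈ -0.97076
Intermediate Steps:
Q(F) = (-5 + F)*(-4 + F)
X(r) = (20 + r² - 8*r)/(-2 + r) (X(r) = (r + (20 + r² - 9*r))/(r - 2) = (20 + r² - 8*r)/(-2 + r))
M(n) = -101 + n (M(n) = n - 101 = -101 + n)
M(X(-1))/o(299, 114) = (-101 + (20 + (-1)² - 8*(-1))/(-2 - 1))/114 = (-101 + (20 + 1 + 8)/(-3))*(1/114) = (-101 - ⅓*29)*(1/114) = (-101 - 29/3)*(1/114) = -332/3*1/114 = -166/171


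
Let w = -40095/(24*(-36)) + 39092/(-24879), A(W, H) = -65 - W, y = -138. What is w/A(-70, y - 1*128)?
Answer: 35694371/3980640 ≈ 8.9670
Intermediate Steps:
w = 35694371/796128 (w = -40095/(-864) + 39092*(-1/24879) = -40095*(-1/864) - 39092/24879 = 1485/32 - 39092/24879 = 35694371/796128 ≈ 44.835)
w/A(-70, y - 1*128) = 35694371/(796128*(-65 - 1*(-70))) = 35694371/(796128*(-65 + 70)) = (35694371/796128)/5 = (35694371/796128)*(1/5) = 35694371/3980640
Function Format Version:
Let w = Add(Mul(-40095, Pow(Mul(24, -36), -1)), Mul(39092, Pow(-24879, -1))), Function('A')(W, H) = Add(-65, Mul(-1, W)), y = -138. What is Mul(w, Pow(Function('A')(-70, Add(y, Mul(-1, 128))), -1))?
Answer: Rational(35694371, 3980640) ≈ 8.9670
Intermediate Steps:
w = Rational(35694371, 796128) (w = Add(Mul(-40095, Pow(-864, -1)), Mul(39092, Rational(-1, 24879))) = Add(Mul(-40095, Rational(-1, 864)), Rational(-39092, 24879)) = Add(Rational(1485, 32), Rational(-39092, 24879)) = Rational(35694371, 796128) ≈ 44.835)
Mul(w, Pow(Function('A')(-70, Add(y, Mul(-1, 128))), -1)) = Mul(Rational(35694371, 796128), Pow(Add(-65, Mul(-1, -70)), -1)) = Mul(Rational(35694371, 796128), Pow(Add(-65, 70), -1)) = Mul(Rational(35694371, 796128), Pow(5, -1)) = Mul(Rational(35694371, 796128), Rational(1, 5)) = Rational(35694371, 3980640)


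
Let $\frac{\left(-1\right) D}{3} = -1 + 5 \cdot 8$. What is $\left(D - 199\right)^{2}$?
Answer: $99856$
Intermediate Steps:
$D = -117$ ($D = - 3 \left(-1 + 5 \cdot 8\right) = - 3 \left(-1 + 40\right) = \left(-3\right) 39 = -117$)
$\left(D - 199\right)^{2} = \left(-117 - 199\right)^{2} = \left(-316\right)^{2} = 99856$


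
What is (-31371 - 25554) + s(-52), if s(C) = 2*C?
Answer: -57029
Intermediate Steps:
(-31371 - 25554) + s(-52) = (-31371 - 25554) + 2*(-52) = -56925 - 104 = -57029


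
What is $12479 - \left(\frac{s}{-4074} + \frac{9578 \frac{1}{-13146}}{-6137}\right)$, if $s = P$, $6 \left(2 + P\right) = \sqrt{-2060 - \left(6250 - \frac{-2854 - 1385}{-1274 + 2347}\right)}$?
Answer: $\frac{16276086850183}{1304278199} + \frac{i \sqrt{9572092437}}{26228412} \approx 12479.0 + 0.0037302 i$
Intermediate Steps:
$P = -2 + \frac{i \sqrt{9572092437}}{6438}$ ($P = -2 + \frac{\sqrt{-2060 - \left(6250 - \frac{-2854 - 1385}{-1274 + 2347}\right)}}{6} = -2 + \frac{\sqrt{-2060 - \left(6250 + \frac{4239}{1073}\right)}}{6} = -2 + \frac{\sqrt{-2060 - \frac{6710489}{1073}}}{6} = -2 + \frac{\sqrt{- \frac{8920869}{1073}}}{6} = -2 + \frac{\frac{1}{1073} i \sqrt{9572092437}}{6} = -2 + \frac{i \sqrt{9572092437}}{6438} \approx -2.0 + 15.197 i$)
$s = -2 + \frac{i \sqrt{9572092437}}{6438} \approx -2.0 + 15.197 i$
$12479 - \left(\frac{s}{-4074} + \frac{9578 \frac{1}{-13146}}{-6137}\right) = 12479 - \left(\frac{-2 + \frac{i \sqrt{9572092437}}{6438}}{-4074} + \frac{9578 \frac{1}{-13146}}{-6137}\right) = 12479 - \left(\left(-2 + \frac{i \sqrt{9572092437}}{6438}\right) \left(- \frac{1}{4074}\right) + 9578 \left(- \frac{1}{13146}\right) \left(- \frac{1}{6137}\right)\right) = 12479 - \left(\left(\frac{1}{2037} - \frac{i \sqrt{9572092437}}{26228412}\right) - - \frac{4789}{40338501}\right) = 12479 - \left(\left(\frac{1}{2037} - \frac{i \sqrt{9572092437}}{26228412}\right) + \frac{4789}{40338501}\right) = 12479 - \left(\frac{795138}{1304278199} - \frac{i \sqrt{9572092437}}{26228412}\right) = \frac{16276086850183}{1304278199} + \frac{i \sqrt{9572092437}}{26228412}$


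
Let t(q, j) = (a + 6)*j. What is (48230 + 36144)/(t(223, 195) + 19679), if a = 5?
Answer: 42187/10912 ≈ 3.8661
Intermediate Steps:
t(q, j) = 11*j (t(q, j) = (5 + 6)*j = 11*j)
(48230 + 36144)/(t(223, 195) + 19679) = (48230 + 36144)/(11*195 + 19679) = 84374/(2145 + 19679) = 84374/21824 = 84374*(1/21824) = 42187/10912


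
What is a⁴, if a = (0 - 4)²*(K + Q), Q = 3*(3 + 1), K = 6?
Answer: 6879707136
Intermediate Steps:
Q = 12 (Q = 3*4 = 12)
a = 288 (a = (0 - 4)²*(6 + 12) = (-4)²*18 = 16*18 = 288)
a⁴ = 288⁴ = 6879707136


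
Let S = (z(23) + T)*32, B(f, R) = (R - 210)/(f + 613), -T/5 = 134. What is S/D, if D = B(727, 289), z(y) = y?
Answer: -27743360/79 ≈ -3.5118e+5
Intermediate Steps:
T = -670 (T = -5*134 = -670)
B(f, R) = (-210 + R)/(613 + f)
S = -20704 (S = (23 - 670)*32 = -647*32 = -20704)
D = 79/1340 (D = (-210 + 289)/(613 + 727) = 79/1340 ≈ 0.058955)
S/D = -20704/79/1340 = -20704*1340/79 = -27743360/79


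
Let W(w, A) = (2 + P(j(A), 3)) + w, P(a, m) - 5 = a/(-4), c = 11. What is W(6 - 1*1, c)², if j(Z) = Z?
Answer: 1369/16 ≈ 85.563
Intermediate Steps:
P(a, m) = 5 - a/4 (P(a, m) = 5 + a/(-4) = 5 + a*(-¼) = 5 - a/4)
W(w, A) = 7 + w - A/4 (W(w, A) = (2 + (5 - A/4)) + w = (7 - A/4) + w = 7 + w - A/4)
W(6 - 1*1, c)² = (7 + (6 - 1*1) - ¼*11)² = (7 + (6 - 1) - 11/4)² = (7 + 5 - 11/4)² = (37/4)² = 1369/16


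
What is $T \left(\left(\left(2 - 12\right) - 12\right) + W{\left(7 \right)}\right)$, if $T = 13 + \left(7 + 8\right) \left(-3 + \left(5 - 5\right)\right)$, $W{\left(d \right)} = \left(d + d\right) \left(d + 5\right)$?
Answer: $-4672$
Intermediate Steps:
$W{\left(d \right)} = 2 d \left(5 + d\right)$
$T = -32$ ($T = 13 + 15 \left(-3 + \left(5 - 5\right)\right) = 13 + 15 \left(-3 + 0\right) = 13 + 15 \left(-3\right) = 13 - 45 = -32$)
$T \left(\left(\left(2 - 12\right) - 12\right) + W{\left(7 \right)}\right) = - 32 \left(\left(\left(2 - 12\right) - 12\right) + 2 \cdot 7 \left(5 + 7\right)\right) = - 32 \left(\left(-10 - 12\right) + 2 \cdot 7 \cdot 12\right) = - 32 \left(-22 + 168\right) = \left(-32\right) 146 = -4672$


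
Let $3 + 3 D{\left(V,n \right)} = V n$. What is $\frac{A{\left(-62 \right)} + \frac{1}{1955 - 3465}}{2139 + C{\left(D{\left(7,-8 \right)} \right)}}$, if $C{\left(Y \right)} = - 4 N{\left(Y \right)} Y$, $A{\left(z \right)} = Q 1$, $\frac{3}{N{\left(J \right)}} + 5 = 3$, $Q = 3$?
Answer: $\frac{4529}{3051710} \approx 0.0014841$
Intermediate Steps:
$D{\left(V,n \right)} = -1 + \frac{V n}{3}$
$N{\left(J \right)} = - \frac{3}{2}$ ($N{\left(J \right)} = \frac{3}{-5 + 3} = \frac{3}{-2} = 3 \left(- \frac{1}{2}\right) = - \frac{3}{2}$)
$A{\left(z \right)} = 3$ ($A{\left(z \right)} = 3 \cdot 1 = 3$)
$C{\left(Y \right)} = 6 Y$ ($C{\left(Y \right)} = \left(-4\right) \left(- \frac{3}{2}\right) Y = 6 Y$)
$\frac{A{\left(-62 \right)} + \frac{1}{1955 - 3465}}{2139 + C{\left(D{\left(7,-8 \right)} \right)}} = \frac{3 + \frac{1}{1955 - 3465}}{2139 + 6 \left(-1 + \frac{1}{3} \cdot 7 \left(-8\right)\right)} = \frac{3 + \frac{1}{-1510}}{2139 + 6 \left(-1 - \frac{56}{3}\right)} = \frac{3 - \frac{1}{1510}}{2139 + 6 \left(- \frac{59}{3}\right)} = \frac{4529}{1510 \left(2139 - 118\right)} = \frac{4529}{1510 \cdot 2021} = \frac{4529}{1510} \cdot \frac{1}{2021} = \frac{4529}{3051710}$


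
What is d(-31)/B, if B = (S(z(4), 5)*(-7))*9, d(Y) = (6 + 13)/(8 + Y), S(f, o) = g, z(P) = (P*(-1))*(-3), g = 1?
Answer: 19/1449 ≈ 0.013112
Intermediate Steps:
z(P) = 3*P (z(P) = -P*(-3) = 3*P)
S(f, o) = 1
d(Y) = 19/(8 + Y)
B = -63 (B = (1*(-7))*9 = -7*9 = -63)
d(-31)/B = (19/(8 - 31))/(-63) = (19/(-23))*(-1/63) = (19*(-1/23))*(-1/63) = -19/23*(-1/63) = 19/1449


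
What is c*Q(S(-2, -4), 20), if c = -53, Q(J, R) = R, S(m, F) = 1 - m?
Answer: -1060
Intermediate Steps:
c*Q(S(-2, -4), 20) = -53*20 = -1060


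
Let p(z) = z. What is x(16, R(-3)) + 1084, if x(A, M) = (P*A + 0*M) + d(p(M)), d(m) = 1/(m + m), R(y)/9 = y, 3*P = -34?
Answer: 48743/54 ≈ 902.65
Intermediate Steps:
P = -34/3 (P = (1/3)*(-34) = -34/3 ≈ -11.333)
R(y) = 9*y
d(m) = 1/(2*m)
x(A, M) = 1/(2*M) - 34*A/3 (x(A, M) = (-34*A/3 + 0*M) + 1/(2*M) = (-34*A/3 + 0) + 1/(2*M) = -34*A/3 + 1/(2*M) = 1/(2*M) - 34*A/3)
x(16, R(-3)) + 1084 = (3 - 68*16*9*(-3))/(6*((9*(-3)))) + 1084 = (1/6)*(3 - 68*16*(-27))/(-27) + 1084 = (1/6)*(-1/27)*(3 + 29376) + 1084 = (1/6)*(-1/27)*29379 + 1084 = -9793/54 + 1084 = 48743/54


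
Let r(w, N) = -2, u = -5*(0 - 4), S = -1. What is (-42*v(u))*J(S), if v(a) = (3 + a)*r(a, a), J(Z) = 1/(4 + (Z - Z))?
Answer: 483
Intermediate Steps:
u = 20 (u = -5*(-4) = 20)
J(Z) = ¼ (J(Z) = 1/(4 + 0) = 1/4 = ¼)
v(a) = -6 - 2*a (v(a) = (3 + a)*(-2) = -6 - 2*a)
(-42*v(u))*J(S) = -42*(-6 - 2*20)*(¼) = -42*(-6 - 40)*(¼) = -42*(-46)*(¼) = 1932*(¼) = 483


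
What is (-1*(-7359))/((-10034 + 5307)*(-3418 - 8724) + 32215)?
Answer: 2453/19142483 ≈ 0.00012814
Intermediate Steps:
(-1*(-7359))/((-10034 + 5307)*(-3418 - 8724) + 32215) = 7359/(-4727*(-12142) + 32215) = 7359/(57395234 + 32215) = 7359/57427449 = 7359*(1/57427449) = 2453/19142483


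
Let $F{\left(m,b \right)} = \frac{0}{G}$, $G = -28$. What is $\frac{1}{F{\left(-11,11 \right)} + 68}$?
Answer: $\frac{1}{68} \approx 0.014706$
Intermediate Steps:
$F{\left(m,b \right)} = 0$ ($F{\left(m,b \right)} = \frac{0}{-28} = 0 \left(- \frac{1}{28}\right) = 0$)
$\frac{1}{F{\left(-11,11 \right)} + 68} = \frac{1}{0 + 68} = \frac{1}{68}$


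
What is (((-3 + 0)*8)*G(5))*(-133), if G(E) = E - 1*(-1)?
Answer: 19152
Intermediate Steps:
G(E) = 1 + E (G(E) = E + 1 = 1 + E)
(((-3 + 0)*8)*G(5))*(-133) = (((-3 + 0)*8)*(1 + 5))*(-133) = (-3*8*6)*(-133) = -24*6*(-133) = -144*(-133) = 19152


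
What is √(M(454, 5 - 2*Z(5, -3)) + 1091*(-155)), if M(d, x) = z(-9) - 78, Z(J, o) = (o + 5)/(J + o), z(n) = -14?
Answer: 7*I*√3453 ≈ 411.34*I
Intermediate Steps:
Z(J, o) = (5 + o)/(J + o)
M(d, x) = -92 (M(d, x) = -14 - 78 = -92)
√(M(454, 5 - 2*Z(5, -3)) + 1091*(-155)) = √(-92 + 1091*(-155)) = √(-92 - 169105) = √(-169197) = 7*I*√3453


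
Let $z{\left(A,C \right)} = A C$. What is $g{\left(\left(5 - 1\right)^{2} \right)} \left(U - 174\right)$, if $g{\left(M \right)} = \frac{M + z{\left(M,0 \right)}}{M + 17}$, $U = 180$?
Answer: $\frac{32}{11} \approx 2.9091$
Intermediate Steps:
$g{\left(M \right)} = \frac{M}{17 + M}$ ($g{\left(M \right)} = \frac{M + M 0}{M + 17} = \frac{M + 0}{17 + M} = \frac{M}{17 + M}$)
$g{\left(\left(5 - 1\right)^{2} \right)} \left(U - 174\right) = \frac{\left(5 - 1\right)^{2}}{17 + \left(5 - 1\right)^{2}} \left(180 - 174\right) = \frac{4^{2}}{17 + 4^{2}} \left(180 - 174\right) = \frac{16}{17 + 16} \cdot 6 = \frac{16}{33} \cdot 6 = \frac{32}{11}$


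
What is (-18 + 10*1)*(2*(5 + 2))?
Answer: -112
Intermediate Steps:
(-18 + 10*1)*(2*(5 + 2)) = (-18 + 10)*(2*7) = -8*14 = -112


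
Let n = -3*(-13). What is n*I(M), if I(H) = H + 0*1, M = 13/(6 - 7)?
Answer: -507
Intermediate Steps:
n = 39
M = -13 (M = 13/(-1) = 13*(-1) = -13)
I(H) = H (I(H) = H + 0 = H)
n*I(M) = 39*(-13) = -507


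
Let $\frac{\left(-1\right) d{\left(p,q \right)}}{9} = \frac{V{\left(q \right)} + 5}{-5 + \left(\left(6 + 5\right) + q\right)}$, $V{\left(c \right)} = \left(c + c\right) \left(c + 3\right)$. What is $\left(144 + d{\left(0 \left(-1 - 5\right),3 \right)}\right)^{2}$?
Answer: $10609$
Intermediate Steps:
$V{\left(c \right)} = 2 c \left(3 + c\right)$
$d{\left(p,q \right)} = - \frac{9 \left(5 + 2 q \left(3 + q\right)\right)}{6 + q}$ ($d{\left(p,q \right)} = - 9 \frac{2 q \left(3 + q\right) + 5}{-5 + \left(\left(6 + 5\right) + q\right)} = - 9 \frac{5 + 2 q \left(3 + q\right)}{-5 + \left(11 + q\right)} = - 9 \frac{5 + 2 q \left(3 + q\right)}{6 + q} = - \frac{9 \left(5 + 2 q \left(3 + q\right)\right)}{6 + q}$)
$\left(144 + d{\left(0 \left(-1 - 5\right),3 \right)}\right)^{2} = \left(144 + \frac{9 \left(-5 - 6 \left(3 + 3\right)\right)}{6 + 3}\right)^{2} = \left(144 + \frac{9 \left(-5 - 6 \cdot 6\right)}{9}\right)^{2} = \left(144 + 9 \cdot \frac{1}{9} \left(-5 - 36\right)\right)^{2} = \left(144 + 9 \cdot \frac{1}{9} \left(-41\right)\right)^{2} = \left(144 - 41\right)^{2} = 103^{2} = 10609$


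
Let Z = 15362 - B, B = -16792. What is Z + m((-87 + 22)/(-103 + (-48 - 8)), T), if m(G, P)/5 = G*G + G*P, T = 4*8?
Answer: 814559999/25281 ≈ 32220.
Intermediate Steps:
T = 32
m(G, P) = 5*G² + 5*G*P (m(G, P) = 5*(G*G + G*P) = 5*(G² + G*P) = 5*G² + 5*G*P)
Z = 32154 (Z = 15362 - 1*(-16792) = 15362 + 16792 = 32154)
Z + m((-87 + 22)/(-103 + (-48 - 8)), T) = 32154 + 5*((-87 + 22)/(-103 + (-48 - 8)))*((-87 + 22)/(-103 + (-48 - 8)) + 32) = 32154 + 5*(-65/(-103 - 56))*(-65/(-103 - 56) + 32) = 32154 + 5*(-65/(-159))*(-65/(-159) + 32) = 32154 + 5*(-65*(-1/159))*(-65*(-1/159) + 32) = 32154 + 5*(65/159)*(65/159 + 32) = 32154 + 5*(65/159)*(5153/159) = 32154 + 1674725/25281 = 814559999/25281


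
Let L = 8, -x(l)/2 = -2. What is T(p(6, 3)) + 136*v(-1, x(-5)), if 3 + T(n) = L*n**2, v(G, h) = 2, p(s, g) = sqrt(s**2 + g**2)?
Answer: 629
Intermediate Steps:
p(s, g) = sqrt(g**2 + s**2)
x(l) = 4 (x(l) = -2*(-2) = 4)
T(n) = -3 + 8*n**2
T(p(6, 3)) + 136*v(-1, x(-5)) = (-3 + 8*(sqrt(3**2 + 6**2))**2) + 136*2 = (-3 + 8*(sqrt(9 + 36))**2) + 272 = (-3 + 8*(sqrt(45))**2) + 272 = (-3 + 8*(3*sqrt(5))**2) + 272 = (-3 + 8*45) + 272 = (-3 + 360) + 272 = 357 + 272 = 629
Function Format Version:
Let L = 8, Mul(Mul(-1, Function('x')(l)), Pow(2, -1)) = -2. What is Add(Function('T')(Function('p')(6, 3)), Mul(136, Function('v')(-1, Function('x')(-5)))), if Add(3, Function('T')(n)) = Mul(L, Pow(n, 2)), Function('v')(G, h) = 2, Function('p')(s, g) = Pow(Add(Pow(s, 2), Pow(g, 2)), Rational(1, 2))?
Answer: 629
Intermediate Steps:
Function('p')(s, g) = Pow(Add(Pow(g, 2), Pow(s, 2)), Rational(1, 2))
Function('x')(l) = 4 (Function('x')(l) = Mul(-2, -2) = 4)
Function('T')(n) = Add(-3, Mul(8, Pow(n, 2)))
Add(Function('T')(Function('p')(6, 3)), Mul(136, Function('v')(-1, Function('x')(-5)))) = Add(Add(-3, Mul(8, Pow(Pow(Add(Pow(3, 2), Pow(6, 2)), Rational(1, 2)), 2))), Mul(136, 2)) = Add(Add(-3, Mul(8, Pow(Pow(Add(9, 36), Rational(1, 2)), 2))), 272) = Add(Add(-3, Mul(8, Pow(Pow(45, Rational(1, 2)), 2))), 272) = Add(Add(-3, Mul(8, Pow(Mul(3, Pow(5, Rational(1, 2))), 2))), 272) = Add(Add(-3, Mul(8, 45)), 272) = Add(Add(-3, 360), 272) = Add(357, 272) = 629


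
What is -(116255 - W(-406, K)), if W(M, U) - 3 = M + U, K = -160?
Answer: -116818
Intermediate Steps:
W(M, U) = 3 + M + U (W(M, U) = 3 + (M + U) = 3 + M + U)
-(116255 - W(-406, K)) = -(116255 - (3 - 406 - 160)) = -(116255 - 1*(-563)) = -(116255 + 563) = -1*116818 = -116818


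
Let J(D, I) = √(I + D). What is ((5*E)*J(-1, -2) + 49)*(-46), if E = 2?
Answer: -2254 - 460*I*√3 ≈ -2254.0 - 796.74*I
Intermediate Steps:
J(D, I) = √(D + I)
((5*E)*J(-1, -2) + 49)*(-46) = ((5*2)*√(-1 - 2) + 49)*(-46) = (10*√(-3) + 49)*(-46) = (10*(I*√3) + 49)*(-46) = (10*I*√3 + 49)*(-46) = (49 + 10*I*√3)*(-46) = -2254 - 460*I*√3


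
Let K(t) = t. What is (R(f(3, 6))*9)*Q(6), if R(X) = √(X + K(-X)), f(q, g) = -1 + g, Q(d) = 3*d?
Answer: 0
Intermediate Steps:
R(X) = 0 (R(X) = √(X - X) = √0 = 0)
(R(f(3, 6))*9)*Q(6) = (0*9)*(3*6) = 0*18 = 0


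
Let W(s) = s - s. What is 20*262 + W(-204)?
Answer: 5240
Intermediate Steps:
W(s) = 0
20*262 + W(-204) = 20*262 + 0 = 5240 + 0 = 5240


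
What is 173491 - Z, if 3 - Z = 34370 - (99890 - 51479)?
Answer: 159447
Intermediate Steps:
Z = 14044 (Z = 3 - (34370 - (99890 - 51479)) = 3 - (34370 - 1*48411) = 3 - (34370 - 48411) = 3 - 1*(-14041) = 3 + 14041 = 14044)
173491 - Z = 173491 - 1*14044 = 173491 - 14044 = 159447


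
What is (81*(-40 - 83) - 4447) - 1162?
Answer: -15572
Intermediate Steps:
(81*(-40 - 83) - 4447) - 1162 = (81*(-123) - 4447) - 1162 = (-9963 - 4447) - 1162 = -14410 - 1162 = -15572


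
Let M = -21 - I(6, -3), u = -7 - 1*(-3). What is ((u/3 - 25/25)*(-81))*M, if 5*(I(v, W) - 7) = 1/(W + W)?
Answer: -52857/10 ≈ -5285.7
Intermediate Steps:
I(v, W) = 7 + 1/(10*W) (I(v, W) = 7 + 1/(5*(W + W)) = 7 + 1/(5*((2*W))) = 7 + (1/(2*W))/5 = 7 + 1/(10*W))
u = -4 (u = -7 + 3 = -4)
M = -839/30 (M = -21 - (7 + (⅒)/(-3)) = -21 - (7 + (⅒)*(-⅓)) = -21 - (7 - 1/30) = -21 - 1*209/30 = -21 - 209/30 = -839/30 ≈ -27.967)
((u/3 - 25/25)*(-81))*M = ((-4/3 - 25/25)*(-81))*(-839/30) = ((-4*⅓ - 25*1/25)*(-81))*(-839/30) = ((-4/3 - 1)*(-81))*(-839/30) = -7/3*(-81)*(-839/30) = 189*(-839/30) = -52857/10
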